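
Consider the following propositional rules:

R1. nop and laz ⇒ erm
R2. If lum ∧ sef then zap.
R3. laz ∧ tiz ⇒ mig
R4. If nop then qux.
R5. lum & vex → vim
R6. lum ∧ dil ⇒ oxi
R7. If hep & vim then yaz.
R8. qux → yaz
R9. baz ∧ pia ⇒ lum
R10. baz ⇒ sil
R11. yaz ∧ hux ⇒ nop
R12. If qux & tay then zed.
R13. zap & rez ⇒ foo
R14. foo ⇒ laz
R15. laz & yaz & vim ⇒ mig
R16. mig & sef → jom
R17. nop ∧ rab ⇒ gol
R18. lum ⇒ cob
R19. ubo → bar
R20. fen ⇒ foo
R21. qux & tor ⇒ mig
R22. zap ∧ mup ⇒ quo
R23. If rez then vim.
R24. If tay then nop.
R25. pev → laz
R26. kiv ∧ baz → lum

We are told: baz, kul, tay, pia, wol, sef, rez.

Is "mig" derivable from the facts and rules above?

lum  (by R9: baz, pia)
vim  (by R23: rez)
nop  (by R24: tay)
zap  (by R2: lum, sef)
qux  (by R4: nop)
yaz  (by R8: qux)
foo  (by R13: zap, rez)
laz  (by R14: foo)
mig  (by R15: laz, yaz, vim)

Yes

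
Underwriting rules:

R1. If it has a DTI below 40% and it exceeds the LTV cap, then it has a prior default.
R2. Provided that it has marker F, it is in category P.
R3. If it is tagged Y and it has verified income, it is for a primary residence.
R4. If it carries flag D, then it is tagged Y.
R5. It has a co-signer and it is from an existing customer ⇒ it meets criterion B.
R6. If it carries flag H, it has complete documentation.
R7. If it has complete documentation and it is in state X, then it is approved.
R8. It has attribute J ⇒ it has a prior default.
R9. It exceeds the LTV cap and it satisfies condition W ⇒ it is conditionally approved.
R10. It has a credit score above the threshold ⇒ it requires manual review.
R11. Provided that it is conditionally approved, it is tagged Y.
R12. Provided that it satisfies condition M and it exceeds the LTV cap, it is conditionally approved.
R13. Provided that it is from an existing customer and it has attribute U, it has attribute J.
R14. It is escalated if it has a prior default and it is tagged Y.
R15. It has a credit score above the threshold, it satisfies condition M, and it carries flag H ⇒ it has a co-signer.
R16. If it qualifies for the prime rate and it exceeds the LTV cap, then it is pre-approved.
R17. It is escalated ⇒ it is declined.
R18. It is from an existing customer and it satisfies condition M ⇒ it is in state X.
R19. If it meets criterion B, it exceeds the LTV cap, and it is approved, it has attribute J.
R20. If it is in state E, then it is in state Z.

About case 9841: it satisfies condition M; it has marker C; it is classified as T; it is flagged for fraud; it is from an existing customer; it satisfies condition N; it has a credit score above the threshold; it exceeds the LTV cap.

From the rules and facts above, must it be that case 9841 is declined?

Forward chaining from the given facts derives: requires manual review, is conditionally approved, is in state X, is tagged Y.
The only rule concluding "it is declined" is R17, which needs "it is escalated"; that is never established.

No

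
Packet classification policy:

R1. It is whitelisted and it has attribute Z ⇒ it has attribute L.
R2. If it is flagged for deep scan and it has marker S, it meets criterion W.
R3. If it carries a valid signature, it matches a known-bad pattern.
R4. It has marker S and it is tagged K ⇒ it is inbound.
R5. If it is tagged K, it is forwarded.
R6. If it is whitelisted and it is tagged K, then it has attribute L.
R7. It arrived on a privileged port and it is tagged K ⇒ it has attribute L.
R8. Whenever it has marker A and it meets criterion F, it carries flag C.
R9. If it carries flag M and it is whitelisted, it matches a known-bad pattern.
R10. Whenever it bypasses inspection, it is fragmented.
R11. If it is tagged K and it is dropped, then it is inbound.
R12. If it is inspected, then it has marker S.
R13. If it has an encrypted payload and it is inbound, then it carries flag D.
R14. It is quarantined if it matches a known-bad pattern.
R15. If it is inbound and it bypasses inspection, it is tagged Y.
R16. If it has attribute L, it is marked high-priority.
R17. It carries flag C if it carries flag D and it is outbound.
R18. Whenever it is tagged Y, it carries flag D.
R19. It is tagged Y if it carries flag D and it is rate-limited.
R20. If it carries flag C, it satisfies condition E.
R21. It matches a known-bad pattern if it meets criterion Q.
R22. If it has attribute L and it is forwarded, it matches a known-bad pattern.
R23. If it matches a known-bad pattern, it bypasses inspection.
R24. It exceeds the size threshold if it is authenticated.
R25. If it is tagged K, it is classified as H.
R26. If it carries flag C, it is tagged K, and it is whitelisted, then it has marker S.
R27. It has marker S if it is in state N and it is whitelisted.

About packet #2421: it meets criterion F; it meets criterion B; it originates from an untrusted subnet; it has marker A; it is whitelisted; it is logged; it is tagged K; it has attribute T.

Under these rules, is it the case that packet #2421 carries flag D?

By R5 (it is tagged K): it is forwarded.
By R6 (it is whitelisted, it is tagged K): it has attribute L.
By R8 (it has marker A, it meets criterion F): it carries flag C.
By R22 (it has attribute L, it is forwarded): it matches a known-bad pattern.
By R23 (it matches a known-bad pattern): it bypasses inspection.
By R26 (it carries flag C, it is tagged K, it is whitelisted): it has marker S.
By R4 (it has marker S, it is tagged K): it is inbound.
By R15 (it is inbound, it bypasses inspection): it is tagged Y.
By R18 (it is tagged Y): it carries flag D.

Yes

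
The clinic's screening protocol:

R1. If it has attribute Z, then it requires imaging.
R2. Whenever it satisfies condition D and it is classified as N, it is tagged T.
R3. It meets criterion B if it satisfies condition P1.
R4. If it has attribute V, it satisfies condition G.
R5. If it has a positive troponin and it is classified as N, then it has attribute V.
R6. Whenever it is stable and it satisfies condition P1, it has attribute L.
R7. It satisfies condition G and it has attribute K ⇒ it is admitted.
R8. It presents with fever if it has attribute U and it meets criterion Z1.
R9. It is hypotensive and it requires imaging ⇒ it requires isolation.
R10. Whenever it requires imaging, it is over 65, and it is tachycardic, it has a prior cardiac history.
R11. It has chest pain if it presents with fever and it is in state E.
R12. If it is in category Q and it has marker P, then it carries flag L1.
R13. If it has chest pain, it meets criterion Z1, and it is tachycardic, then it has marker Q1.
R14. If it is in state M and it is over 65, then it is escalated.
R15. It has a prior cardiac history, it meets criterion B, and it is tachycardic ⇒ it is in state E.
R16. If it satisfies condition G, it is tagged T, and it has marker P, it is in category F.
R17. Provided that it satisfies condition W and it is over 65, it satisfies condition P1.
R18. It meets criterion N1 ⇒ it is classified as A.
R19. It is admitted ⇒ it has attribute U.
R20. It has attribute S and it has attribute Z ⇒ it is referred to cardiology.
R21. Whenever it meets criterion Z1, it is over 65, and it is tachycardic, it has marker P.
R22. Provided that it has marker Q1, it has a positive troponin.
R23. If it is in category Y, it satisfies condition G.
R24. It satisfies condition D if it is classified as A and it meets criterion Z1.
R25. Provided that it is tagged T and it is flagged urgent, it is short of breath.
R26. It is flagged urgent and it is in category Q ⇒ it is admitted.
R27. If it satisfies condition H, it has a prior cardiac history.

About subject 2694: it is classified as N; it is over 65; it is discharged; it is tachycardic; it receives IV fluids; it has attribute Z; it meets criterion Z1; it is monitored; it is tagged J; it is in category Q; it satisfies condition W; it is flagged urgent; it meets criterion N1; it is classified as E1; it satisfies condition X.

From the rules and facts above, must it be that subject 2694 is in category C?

No

Forward chaining from the given facts derives: requires imaging, has a prior cardiac history, satisfies condition P1, is classified as A, has marker P, satisfies condition D, is admitted, is tagged T, meets criterion B, carries flag L1, is in state E, has attribute U, is short of breath, presents with fever, has chest pain, has marker Q1, has a positive troponin, has attribute V, satisfies condition G, is in category F.
No rule has "it is in category C" as its conclusion, and it is not among the given facts.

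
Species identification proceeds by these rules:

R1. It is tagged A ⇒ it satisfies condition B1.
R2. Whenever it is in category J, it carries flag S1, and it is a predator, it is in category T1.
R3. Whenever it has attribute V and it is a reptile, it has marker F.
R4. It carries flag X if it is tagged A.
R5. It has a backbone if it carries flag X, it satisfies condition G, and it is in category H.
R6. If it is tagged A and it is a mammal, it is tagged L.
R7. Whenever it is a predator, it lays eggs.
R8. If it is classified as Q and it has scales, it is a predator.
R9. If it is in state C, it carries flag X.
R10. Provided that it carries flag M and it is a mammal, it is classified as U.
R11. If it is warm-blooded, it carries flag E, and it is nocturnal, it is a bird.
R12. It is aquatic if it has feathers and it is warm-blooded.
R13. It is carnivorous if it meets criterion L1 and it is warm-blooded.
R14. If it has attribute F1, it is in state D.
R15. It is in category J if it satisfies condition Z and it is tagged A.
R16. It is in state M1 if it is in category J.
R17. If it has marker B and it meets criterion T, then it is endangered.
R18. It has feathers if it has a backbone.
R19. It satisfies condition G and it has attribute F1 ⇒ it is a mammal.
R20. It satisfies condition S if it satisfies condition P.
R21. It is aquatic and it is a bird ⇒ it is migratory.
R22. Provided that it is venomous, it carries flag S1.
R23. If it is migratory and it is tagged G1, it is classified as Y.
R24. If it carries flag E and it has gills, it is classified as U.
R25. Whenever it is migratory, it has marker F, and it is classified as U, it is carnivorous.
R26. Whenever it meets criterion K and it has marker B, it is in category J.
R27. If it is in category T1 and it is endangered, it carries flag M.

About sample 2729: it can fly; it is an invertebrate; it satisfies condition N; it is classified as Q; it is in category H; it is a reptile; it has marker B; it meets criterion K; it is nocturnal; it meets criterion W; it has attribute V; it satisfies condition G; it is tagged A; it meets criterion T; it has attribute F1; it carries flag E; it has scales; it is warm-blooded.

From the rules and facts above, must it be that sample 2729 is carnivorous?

Forward chaining from the given facts derives: satisfies condition B1, has marker F, carries flag X, has a backbone, is a predator, is a bird, is in state D, is endangered, has feathers, is a mammal, is in category J, is tagged L, lays eggs, is aquatic, is in state M1, is migratory.
Rules concluding "it is carnivorous": R13 needs "it meets criterion L1"; R25 needs "it is classified as U" — none of these are established.

No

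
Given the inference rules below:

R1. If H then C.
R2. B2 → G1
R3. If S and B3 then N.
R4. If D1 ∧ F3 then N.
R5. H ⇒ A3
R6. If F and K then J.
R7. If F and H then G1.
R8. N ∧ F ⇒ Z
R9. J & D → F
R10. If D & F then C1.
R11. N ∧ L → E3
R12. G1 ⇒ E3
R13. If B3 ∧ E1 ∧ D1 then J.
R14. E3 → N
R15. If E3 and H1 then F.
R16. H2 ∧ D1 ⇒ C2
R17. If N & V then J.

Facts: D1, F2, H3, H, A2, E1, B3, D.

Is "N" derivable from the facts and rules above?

J  (by R13: B3, E1, D1)
F  (by R9: J, D)
G1  (by R7: F, H)
E3  (by R12: G1)
N  (by R14: E3)

Yes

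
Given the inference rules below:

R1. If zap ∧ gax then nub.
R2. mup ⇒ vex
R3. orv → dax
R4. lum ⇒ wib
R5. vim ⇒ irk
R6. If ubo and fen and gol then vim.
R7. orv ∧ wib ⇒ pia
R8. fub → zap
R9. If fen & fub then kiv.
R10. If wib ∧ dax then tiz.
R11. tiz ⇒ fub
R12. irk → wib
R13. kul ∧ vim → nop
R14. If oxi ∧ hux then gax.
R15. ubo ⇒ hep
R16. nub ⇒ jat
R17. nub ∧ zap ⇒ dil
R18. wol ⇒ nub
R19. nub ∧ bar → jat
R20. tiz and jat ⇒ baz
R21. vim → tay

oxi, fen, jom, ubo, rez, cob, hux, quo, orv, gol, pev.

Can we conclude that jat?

Yes

dax  (by R3: orv)
vim  (by R6: ubo, fen, gol)
gax  (by R14: oxi, hux)
irk  (by R5: vim)
wib  (by R12: irk)
tiz  (by R10: wib, dax)
fub  (by R11: tiz)
zap  (by R8: fub)
nub  (by R1: zap, gax)
jat  (by R16: nub)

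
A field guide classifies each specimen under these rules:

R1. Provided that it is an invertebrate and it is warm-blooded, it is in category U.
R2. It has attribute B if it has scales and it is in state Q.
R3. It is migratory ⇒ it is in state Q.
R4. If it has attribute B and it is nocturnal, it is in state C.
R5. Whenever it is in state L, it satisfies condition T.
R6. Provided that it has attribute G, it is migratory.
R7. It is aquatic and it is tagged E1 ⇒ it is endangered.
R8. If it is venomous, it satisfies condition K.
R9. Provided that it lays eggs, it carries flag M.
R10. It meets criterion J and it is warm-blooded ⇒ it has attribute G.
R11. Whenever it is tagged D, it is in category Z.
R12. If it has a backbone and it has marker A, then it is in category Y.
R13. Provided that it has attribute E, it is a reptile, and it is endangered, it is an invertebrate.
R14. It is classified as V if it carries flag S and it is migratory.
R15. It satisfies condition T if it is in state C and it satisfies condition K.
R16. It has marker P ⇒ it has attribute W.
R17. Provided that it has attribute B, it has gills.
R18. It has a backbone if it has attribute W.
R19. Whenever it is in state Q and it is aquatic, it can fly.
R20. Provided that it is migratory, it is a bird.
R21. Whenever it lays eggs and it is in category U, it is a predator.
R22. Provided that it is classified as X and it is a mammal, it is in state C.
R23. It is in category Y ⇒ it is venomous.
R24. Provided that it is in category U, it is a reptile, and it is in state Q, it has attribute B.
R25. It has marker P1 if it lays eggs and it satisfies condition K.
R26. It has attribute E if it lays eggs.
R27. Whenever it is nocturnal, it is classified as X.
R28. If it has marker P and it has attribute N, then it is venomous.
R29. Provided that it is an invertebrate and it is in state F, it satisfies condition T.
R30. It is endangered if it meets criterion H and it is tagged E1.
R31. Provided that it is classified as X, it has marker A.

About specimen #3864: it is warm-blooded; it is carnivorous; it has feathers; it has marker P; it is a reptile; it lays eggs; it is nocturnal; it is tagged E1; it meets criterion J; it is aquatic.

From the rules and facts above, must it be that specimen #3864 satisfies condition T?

By R7 (it is aquatic, it is tagged E1): it is endangered.
By R10 (it meets criterion J, it is warm-blooded): it has attribute G.
By R16 (it has marker P): it has attribute W.
By R18 (it has attribute W): it has a backbone.
By R26 (it lays eggs): it has attribute E.
By R27 (it is nocturnal): it is classified as X.
By R31 (it is classified as X): it has marker A.
By R6 (it has attribute G): it is migratory.
By R12 (it has a backbone, it has marker A): it is in category Y.
By R13 (it has attribute E, it is a reptile, it is endangered): it is an invertebrate.
By R23 (it is in category Y): it is venomous.
By R1 (it is an invertebrate, it is warm-blooded): it is in category U.
By R3 (it is migratory): it is in state Q.
By R8 (it is venomous): it satisfies condition K.
By R24 (it is in category U, it is a reptile, it is in state Q): it has attribute B.
By R4 (it has attribute B, it is nocturnal): it is in state C.
By R15 (it is in state C, it satisfies condition K): it satisfies condition T.

Yes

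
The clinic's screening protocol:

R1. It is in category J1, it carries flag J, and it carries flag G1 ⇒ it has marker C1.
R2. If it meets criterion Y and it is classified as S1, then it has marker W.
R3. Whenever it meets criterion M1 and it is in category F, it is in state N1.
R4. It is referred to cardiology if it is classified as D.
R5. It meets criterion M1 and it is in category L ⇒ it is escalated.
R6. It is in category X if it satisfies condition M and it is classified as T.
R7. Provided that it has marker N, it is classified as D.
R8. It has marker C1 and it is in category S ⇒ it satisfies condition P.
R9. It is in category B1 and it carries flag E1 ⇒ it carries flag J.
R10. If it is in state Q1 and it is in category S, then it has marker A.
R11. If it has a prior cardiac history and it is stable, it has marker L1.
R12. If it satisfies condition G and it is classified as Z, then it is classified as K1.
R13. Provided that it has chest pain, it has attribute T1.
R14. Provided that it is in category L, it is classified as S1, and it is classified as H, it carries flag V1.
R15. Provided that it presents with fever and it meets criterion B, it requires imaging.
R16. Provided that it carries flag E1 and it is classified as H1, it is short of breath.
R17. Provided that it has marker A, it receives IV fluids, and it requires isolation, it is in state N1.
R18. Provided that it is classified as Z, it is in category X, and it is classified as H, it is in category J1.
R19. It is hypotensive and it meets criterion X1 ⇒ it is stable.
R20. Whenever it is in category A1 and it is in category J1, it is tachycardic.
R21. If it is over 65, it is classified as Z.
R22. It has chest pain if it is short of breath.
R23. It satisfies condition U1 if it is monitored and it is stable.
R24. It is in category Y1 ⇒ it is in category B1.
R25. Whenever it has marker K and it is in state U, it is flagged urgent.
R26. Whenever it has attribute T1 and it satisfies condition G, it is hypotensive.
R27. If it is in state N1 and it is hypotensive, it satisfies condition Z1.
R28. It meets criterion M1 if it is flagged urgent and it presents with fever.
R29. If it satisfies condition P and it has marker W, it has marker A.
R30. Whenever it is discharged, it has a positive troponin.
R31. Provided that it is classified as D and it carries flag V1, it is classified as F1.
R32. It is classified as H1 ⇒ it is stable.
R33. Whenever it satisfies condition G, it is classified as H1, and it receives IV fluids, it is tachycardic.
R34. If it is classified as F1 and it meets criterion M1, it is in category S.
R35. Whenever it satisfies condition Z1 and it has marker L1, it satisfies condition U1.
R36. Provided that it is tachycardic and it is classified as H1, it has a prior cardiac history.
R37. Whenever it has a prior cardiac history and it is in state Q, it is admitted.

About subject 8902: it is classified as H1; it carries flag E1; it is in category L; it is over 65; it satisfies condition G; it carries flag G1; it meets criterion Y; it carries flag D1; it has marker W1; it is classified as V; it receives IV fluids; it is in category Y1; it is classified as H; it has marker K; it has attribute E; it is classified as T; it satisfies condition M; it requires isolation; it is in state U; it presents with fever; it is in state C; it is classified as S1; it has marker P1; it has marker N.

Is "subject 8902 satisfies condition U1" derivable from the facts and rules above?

By R2 (it meets criterion Y, it is classified as S1): it has marker W.
By R6 (it satisfies condition M, it is classified as T): it is in category X.
By R7 (it has marker N): it is classified as D.
By R14 (it is in category L, it is classified as S1, it is classified as H): it carries flag V1.
By R16 (it carries flag E1, it is classified as H1): it is short of breath.
By R21 (it is over 65): it is classified as Z.
By R22 (it is short of breath): it has chest pain.
By R24 (it is in category Y1): it is in category B1.
By R25 (it has marker K, it is in state U): it is flagged urgent.
By R28 (it is flagged urgent, it presents with fever): it meets criterion M1.
By R31 (it is classified as D, it carries flag V1): it is classified as F1.
By R32 (it is classified as H1): it is stable.
By R33 (it satisfies condition G, it is classified as H1, it receives IV fluids): it is tachycardic.
By R34 (it is classified as F1, it meets criterion M1): it is in category S.
By R36 (it is tachycardic, it is classified as H1): it has a prior cardiac history.
By R9 (it is in category B1, it carries flag E1): it carries flag J.
By R11 (it has a prior cardiac history, it is stable): it has marker L1.
By R13 (it has chest pain): it has attribute T1.
By R18 (it is classified as Z, it is in category X, it is classified as H): it is in category J1.
By R26 (it has attribute T1, it satisfies condition G): it is hypotensive.
By R1 (it is in category J1, it carries flag J, it carries flag G1): it has marker C1.
By R8 (it has marker C1, it is in category S): it satisfies condition P.
By R29 (it satisfies condition P, it has marker W): it has marker A.
By R17 (it has marker A, it receives IV fluids, it requires isolation): it is in state N1.
By R27 (it is in state N1, it is hypotensive): it satisfies condition Z1.
By R35 (it satisfies condition Z1, it has marker L1): it satisfies condition U1.

Yes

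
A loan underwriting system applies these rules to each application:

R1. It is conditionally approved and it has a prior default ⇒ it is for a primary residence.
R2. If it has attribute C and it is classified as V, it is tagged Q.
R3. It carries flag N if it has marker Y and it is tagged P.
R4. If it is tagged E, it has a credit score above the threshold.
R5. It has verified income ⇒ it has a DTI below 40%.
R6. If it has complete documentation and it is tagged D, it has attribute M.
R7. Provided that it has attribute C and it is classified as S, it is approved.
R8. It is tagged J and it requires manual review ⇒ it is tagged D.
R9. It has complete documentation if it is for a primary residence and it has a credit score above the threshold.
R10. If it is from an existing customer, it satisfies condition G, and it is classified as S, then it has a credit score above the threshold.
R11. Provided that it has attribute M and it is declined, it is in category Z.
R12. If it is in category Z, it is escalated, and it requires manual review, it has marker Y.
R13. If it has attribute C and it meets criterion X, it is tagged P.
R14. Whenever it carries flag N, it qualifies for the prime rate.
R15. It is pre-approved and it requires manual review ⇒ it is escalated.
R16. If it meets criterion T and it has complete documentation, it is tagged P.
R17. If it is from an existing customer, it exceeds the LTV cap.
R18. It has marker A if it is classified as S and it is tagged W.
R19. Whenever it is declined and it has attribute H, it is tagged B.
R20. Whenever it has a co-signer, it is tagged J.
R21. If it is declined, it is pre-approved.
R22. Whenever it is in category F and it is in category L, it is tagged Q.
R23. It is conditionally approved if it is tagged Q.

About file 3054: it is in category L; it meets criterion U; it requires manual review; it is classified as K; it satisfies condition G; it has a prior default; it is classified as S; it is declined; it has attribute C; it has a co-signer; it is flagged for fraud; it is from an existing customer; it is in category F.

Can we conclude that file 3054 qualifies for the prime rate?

No

Forward chaining from the given facts derives: is approved, has a credit score above the threshold, exceeds the LTV cap, is tagged J, is pre-approved, is tagged Q, is conditionally approved, is for a primary residence, is tagged D, has complete documentation, is escalated, has attribute M, is in category Z, has marker Y.
The only rule concluding "it qualifies for the prime rate" is R14, which needs "it carries flag N"; that is never established.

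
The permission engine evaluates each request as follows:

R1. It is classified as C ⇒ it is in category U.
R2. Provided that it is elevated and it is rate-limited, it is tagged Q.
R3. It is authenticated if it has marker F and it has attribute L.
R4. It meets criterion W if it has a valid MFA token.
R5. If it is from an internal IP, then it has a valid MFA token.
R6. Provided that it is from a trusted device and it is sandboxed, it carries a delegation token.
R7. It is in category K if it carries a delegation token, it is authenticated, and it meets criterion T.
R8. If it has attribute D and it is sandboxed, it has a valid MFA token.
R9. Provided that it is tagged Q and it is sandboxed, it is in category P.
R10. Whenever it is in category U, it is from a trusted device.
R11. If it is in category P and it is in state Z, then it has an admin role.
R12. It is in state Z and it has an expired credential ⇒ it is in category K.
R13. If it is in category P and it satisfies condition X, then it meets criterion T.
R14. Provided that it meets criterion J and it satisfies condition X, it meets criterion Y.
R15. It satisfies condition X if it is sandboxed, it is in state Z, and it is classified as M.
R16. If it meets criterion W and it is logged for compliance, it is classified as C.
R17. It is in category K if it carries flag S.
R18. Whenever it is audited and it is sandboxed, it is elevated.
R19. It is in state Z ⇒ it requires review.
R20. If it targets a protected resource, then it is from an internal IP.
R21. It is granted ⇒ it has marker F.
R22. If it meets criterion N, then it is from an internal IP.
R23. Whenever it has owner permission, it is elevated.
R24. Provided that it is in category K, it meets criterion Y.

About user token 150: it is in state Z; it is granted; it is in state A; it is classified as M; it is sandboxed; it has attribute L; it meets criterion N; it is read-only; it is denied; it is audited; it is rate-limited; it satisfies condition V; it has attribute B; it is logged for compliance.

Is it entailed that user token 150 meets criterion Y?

By R15 (it is sandboxed, it is in state Z, it is classified as M): it satisfies condition X.
By R18 (it is audited, it is sandboxed): it is elevated.
By R21 (it is granted): it has marker F.
By R22 (it meets criterion N): it is from an internal IP.
By R2 (it is elevated, it is rate-limited): it is tagged Q.
By R3 (it has marker F, it has attribute L): it is authenticated.
By R5 (it is from an internal IP): it has a valid MFA token.
By R9 (it is tagged Q, it is sandboxed): it is in category P.
By R13 (it is in category P, it satisfies condition X): it meets criterion T.
By R4 (it has a valid MFA token): it meets criterion W.
By R16 (it meets criterion W, it is logged for compliance): it is classified as C.
By R1 (it is classified as C): it is in category U.
By R10 (it is in category U): it is from a trusted device.
By R6 (it is from a trusted device, it is sandboxed): it carries a delegation token.
By R7 (it carries a delegation token, it is authenticated, it meets criterion T): it is in category K.
By R24 (it is in category K): it meets criterion Y.

Yes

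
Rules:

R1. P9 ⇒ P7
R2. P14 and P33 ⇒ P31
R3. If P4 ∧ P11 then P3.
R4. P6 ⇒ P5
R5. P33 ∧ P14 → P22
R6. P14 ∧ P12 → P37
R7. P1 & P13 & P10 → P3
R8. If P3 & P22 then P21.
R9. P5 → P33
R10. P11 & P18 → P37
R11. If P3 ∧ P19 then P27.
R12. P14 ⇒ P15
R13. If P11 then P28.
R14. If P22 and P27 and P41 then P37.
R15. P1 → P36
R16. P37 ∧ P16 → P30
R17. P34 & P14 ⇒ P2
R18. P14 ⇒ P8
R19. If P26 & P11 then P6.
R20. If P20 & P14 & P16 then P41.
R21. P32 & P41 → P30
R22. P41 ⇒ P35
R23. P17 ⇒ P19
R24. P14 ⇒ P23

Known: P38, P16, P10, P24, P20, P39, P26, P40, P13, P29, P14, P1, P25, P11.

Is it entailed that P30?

No

Forward chaining from the given facts derives: P3, P15, P28, P36, P8, P6, P41, P35, P23, P5, P33, P31, P22, P21.
Rules concluding P30: R16 needs P37; R21 needs P32 — none of these are established.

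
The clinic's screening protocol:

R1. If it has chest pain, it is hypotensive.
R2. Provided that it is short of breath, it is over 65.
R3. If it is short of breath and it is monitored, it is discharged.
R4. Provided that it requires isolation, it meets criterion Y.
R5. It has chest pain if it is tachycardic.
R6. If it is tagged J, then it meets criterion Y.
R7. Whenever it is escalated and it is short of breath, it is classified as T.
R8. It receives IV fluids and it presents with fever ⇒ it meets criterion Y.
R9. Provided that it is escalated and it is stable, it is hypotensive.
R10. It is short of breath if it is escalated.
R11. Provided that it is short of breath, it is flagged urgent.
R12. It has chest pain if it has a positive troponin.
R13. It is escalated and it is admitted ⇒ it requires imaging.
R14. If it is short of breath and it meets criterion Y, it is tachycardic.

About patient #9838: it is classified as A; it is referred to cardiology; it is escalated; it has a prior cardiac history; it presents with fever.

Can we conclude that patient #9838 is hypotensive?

No

Forward chaining from the given facts derives: is short of breath, is flagged urgent, is over 65, is classified as T.
Rules concluding "it is hypotensive": R1 needs "it has chest pain"; R9 needs "it is stable" — none of these are established.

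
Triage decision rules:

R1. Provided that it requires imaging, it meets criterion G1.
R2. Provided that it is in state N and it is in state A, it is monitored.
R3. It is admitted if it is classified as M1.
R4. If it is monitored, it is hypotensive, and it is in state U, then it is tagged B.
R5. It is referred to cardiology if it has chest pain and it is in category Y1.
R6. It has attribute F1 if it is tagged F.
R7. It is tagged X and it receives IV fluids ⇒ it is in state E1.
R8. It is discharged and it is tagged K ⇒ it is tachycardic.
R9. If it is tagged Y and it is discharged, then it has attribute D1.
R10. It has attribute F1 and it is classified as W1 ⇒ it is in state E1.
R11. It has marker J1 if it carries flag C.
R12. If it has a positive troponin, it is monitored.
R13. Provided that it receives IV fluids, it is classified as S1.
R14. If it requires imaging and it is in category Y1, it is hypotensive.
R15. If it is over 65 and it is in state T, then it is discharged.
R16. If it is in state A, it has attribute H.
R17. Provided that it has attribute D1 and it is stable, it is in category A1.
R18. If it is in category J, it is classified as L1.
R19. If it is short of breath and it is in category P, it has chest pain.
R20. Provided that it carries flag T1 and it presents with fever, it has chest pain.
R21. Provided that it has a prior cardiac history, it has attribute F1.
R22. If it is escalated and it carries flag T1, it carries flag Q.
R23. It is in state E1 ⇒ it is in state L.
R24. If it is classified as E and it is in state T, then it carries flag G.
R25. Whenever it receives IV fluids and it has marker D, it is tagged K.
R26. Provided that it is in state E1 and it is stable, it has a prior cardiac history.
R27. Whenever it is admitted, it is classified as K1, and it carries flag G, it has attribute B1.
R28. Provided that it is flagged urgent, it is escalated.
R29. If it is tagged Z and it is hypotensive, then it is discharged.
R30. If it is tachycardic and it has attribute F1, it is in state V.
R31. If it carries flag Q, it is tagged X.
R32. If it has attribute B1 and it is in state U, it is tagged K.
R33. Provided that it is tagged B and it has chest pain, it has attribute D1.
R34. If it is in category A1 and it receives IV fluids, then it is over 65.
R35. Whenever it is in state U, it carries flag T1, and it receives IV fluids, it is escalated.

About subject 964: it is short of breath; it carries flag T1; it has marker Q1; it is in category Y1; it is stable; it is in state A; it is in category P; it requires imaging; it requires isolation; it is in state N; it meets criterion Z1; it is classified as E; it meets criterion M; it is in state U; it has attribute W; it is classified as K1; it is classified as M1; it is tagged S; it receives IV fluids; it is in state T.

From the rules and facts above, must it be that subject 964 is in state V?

By R2 (it is in state N, it is in state A): it is monitored.
By R3 (it is classified as M1): it is admitted.
By R14 (it requires imaging, it is in category Y1): it is hypotensive.
By R19 (it is short of breath, it is in category P): it has chest pain.
By R24 (it is classified as E, it is in state T): it carries flag G.
By R27 (it is admitted, it is classified as K1, it carries flag G): it has attribute B1.
By R32 (it has attribute B1, it is in state U): it is tagged K.
By R35 (it is in state U, it carries flag T1, it receives IV fluids): it is escalated.
By R4 (it is monitored, it is hypotensive, it is in state U): it is tagged B.
By R22 (it is escalated, it carries flag T1): it carries flag Q.
By R31 (it carries flag Q): it is tagged X.
By R33 (it is tagged B, it has chest pain): it has attribute D1.
By R7 (it is tagged X, it receives IV fluids): it is in state E1.
By R17 (it has attribute D1, it is stable): it is in category A1.
By R26 (it is in state E1, it is stable): it has a prior cardiac history.
By R34 (it is in category A1, it receives IV fluids): it is over 65.
By R15 (it is over 65, it is in state T): it is discharged.
By R21 (it has a prior cardiac history): it has attribute F1.
By R8 (it is discharged, it is tagged K): it is tachycardic.
By R30 (it is tachycardic, it has attribute F1): it is in state V.

Yes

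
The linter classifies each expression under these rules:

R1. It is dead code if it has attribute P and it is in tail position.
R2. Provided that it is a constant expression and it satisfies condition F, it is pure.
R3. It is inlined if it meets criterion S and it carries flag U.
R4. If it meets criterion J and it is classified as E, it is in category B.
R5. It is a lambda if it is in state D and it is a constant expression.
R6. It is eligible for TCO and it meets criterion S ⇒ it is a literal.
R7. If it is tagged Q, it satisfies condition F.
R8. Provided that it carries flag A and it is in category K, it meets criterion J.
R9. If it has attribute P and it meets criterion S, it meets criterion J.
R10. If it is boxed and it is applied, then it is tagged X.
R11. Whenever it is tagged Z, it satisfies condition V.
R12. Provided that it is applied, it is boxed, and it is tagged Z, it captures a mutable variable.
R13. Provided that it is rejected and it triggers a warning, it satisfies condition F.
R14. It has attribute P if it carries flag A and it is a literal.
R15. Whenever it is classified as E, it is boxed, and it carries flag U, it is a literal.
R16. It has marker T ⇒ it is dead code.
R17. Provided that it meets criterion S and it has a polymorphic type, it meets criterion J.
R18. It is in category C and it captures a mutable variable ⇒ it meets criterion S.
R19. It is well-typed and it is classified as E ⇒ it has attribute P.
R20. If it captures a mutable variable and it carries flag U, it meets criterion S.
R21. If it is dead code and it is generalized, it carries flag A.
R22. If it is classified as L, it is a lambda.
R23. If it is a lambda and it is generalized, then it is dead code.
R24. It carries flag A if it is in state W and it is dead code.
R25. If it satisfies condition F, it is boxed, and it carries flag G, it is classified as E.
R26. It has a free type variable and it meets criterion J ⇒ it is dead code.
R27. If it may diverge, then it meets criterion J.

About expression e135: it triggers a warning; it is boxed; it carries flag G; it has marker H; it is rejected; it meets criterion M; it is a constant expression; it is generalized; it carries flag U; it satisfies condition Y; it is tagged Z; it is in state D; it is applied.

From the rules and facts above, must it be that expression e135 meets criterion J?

By R5 (it is in state D, it is a constant expression): it is a lambda.
By R12 (it is applied, it is boxed, it is tagged Z): it captures a mutable variable.
By R13 (it is rejected, it triggers a warning): it satisfies condition F.
By R20 (it captures a mutable variable, it carries flag U): it meets criterion S.
By R23 (it is a lambda, it is generalized): it is dead code.
By R25 (it satisfies condition F, it is boxed, it carries flag G): it is classified as E.
By R15 (it is classified as E, it is boxed, it carries flag U): it is a literal.
By R21 (it is dead code, it is generalized): it carries flag A.
By R14 (it carries flag A, it is a literal): it has attribute P.
By R9 (it has attribute P, it meets criterion S): it meets criterion J.

Yes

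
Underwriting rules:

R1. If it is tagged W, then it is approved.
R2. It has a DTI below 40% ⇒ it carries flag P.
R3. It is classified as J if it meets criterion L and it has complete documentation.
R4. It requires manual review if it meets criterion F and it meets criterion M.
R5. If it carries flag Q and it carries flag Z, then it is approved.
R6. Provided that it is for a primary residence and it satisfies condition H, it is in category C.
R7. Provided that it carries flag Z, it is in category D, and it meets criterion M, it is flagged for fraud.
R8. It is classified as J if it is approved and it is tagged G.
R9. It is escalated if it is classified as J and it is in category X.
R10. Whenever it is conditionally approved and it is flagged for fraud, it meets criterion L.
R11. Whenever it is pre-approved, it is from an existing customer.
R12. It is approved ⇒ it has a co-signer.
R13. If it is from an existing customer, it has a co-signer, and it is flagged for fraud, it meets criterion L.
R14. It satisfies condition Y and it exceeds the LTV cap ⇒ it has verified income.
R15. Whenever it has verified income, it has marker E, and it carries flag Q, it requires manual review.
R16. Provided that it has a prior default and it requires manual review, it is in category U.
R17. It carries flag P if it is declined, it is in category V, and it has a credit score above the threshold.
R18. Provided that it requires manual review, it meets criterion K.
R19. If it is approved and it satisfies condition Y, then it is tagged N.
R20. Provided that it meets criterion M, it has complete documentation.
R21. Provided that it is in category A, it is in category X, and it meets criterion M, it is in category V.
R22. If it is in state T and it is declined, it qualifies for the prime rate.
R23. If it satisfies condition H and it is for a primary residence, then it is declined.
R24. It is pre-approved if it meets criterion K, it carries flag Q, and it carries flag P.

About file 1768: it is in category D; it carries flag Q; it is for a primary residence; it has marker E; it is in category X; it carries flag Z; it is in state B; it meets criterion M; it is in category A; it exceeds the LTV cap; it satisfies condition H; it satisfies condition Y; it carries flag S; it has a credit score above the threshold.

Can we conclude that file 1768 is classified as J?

Yes

By R5 (it carries flag Q, it carries flag Z): it is approved.
By R7 (it carries flag Z, it is in category D, it meets criterion M): it is flagged for fraud.
By R12 (it is approved): it has a co-signer.
By R14 (it satisfies condition Y, it exceeds the LTV cap): it has verified income.
By R15 (it has verified income, it has marker E, it carries flag Q): it requires manual review.
By R18 (it requires manual review): it meets criterion K.
By R20 (it meets criterion M): it has complete documentation.
By R21 (it is in category A, it is in category X, it meets criterion M): it is in category V.
By R23 (it satisfies condition H, it is for a primary residence): it is declined.
By R17 (it is declined, it is in category V, it has a credit score above the threshold): it carries flag P.
By R24 (it meets criterion K, it carries flag Q, it carries flag P): it is pre-approved.
By R11 (it is pre-approved): it is from an existing customer.
By R13 (it is from an existing customer, it has a co-signer, it is flagged for fraud): it meets criterion L.
By R3 (it meets criterion L, it has complete documentation): it is classified as J.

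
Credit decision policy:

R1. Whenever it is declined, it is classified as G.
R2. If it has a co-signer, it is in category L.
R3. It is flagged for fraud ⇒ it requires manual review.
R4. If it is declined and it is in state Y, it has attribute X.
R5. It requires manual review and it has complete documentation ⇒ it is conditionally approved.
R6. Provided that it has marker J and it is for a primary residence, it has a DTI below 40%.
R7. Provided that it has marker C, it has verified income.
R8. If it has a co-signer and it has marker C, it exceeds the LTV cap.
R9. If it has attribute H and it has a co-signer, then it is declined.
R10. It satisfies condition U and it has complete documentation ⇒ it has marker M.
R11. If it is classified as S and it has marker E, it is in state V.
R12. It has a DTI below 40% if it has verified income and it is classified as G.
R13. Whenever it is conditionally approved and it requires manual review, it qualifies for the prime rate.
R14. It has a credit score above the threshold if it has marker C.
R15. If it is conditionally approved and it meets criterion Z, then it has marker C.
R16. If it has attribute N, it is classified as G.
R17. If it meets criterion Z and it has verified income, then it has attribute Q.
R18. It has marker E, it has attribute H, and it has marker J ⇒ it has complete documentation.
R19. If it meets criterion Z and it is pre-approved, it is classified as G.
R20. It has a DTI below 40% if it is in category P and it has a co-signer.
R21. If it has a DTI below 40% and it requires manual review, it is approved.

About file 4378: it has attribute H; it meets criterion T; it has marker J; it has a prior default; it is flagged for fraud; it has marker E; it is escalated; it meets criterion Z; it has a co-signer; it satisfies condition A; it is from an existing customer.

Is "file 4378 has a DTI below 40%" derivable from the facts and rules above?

Yes

By R3 (it is flagged for fraud): it requires manual review.
By R9 (it has attribute H, it has a co-signer): it is declined.
By R18 (it has marker E, it has attribute H, it has marker J): it has complete documentation.
By R1 (it is declined): it is classified as G.
By R5 (it requires manual review, it has complete documentation): it is conditionally approved.
By R15 (it is conditionally approved, it meets criterion Z): it has marker C.
By R7 (it has marker C): it has verified income.
By R12 (it has verified income, it is classified as G): it has a DTI below 40%.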